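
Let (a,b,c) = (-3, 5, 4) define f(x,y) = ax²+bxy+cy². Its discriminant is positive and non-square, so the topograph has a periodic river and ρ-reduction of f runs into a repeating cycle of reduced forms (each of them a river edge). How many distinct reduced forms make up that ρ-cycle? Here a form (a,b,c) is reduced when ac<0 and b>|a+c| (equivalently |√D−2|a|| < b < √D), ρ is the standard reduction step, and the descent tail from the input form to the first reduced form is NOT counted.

D = 73, ⌊√D⌋ = 8
river: ρ → (4,3,-4)
river: ρ → (-4,5,3)
river: ρ → (3,7,-2)
river: ρ → (-2,5,6)
river: ρ → (6,7,-1)
river: ρ → (-1,7,6)
river: ρ → (6,5,-2)
river: ρ → (-2,7,3)
river: ρ → (3,5,-4)
river: ρ → (-4,3,4)
river: ρ → (4,5,-3)
river: ρ → (-3,7,2)
river: ρ → (2,5,-6)
river: ρ → (-6,7,1)
river: ρ → (1,7,-6)
river: ρ → (-6,5,2)
river: ρ → (2,7,-3)
river: ρ → (-3,5,4)
ρ-cycle length = 18 (tail of 0 descent steps not counted)

18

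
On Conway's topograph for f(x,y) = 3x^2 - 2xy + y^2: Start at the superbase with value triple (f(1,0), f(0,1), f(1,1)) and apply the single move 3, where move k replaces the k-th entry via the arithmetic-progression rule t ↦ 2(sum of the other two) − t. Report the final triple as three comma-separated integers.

start (3,1,2) = (f(1,0),f(0,1),f(1,1))
replace slot 3: 2·(3+1) − 2 = 6 → (3,1,6)

3,1,6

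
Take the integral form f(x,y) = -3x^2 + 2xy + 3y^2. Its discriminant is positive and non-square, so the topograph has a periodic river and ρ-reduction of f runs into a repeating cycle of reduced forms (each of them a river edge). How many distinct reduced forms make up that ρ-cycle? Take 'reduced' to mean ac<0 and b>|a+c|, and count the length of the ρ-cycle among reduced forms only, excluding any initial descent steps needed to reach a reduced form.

D = 40, ⌊√D⌋ = 6
river: ρ → (3,4,-2)
river: ρ → (-2,4,3)
river: ρ → (3,2,-3)
river: ρ → (-3,4,2)
river: ρ → (2,4,-3)
river: ρ → (-3,2,3)
ρ-cycle length = 6 (tail of 0 descent steps not counted)

6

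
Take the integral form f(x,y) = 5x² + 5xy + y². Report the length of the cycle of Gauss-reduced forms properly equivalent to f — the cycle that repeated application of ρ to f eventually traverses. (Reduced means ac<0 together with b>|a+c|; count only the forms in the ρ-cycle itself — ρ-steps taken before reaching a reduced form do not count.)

D = 5, ⌊√D⌋ = 2
descent: ρ → (1,1,-1)  [lands on river]
river: ρ → (-1,1,1)
ρ-cycle length = 2 (tail of 1 descent step not counted)

2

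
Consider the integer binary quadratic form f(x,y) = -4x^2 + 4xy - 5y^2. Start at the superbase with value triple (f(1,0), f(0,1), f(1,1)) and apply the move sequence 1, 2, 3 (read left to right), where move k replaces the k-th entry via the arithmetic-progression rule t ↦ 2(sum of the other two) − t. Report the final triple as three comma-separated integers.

start (-4,-5,-5) = (f(1,0),f(0,1),f(1,1))
replace slot 1: 2·((-5)+(-5)) − (-4) = -16 → (-16,-5,-5)
replace slot 2: 2·((-16)+(-5)) − (-5) = -37 → (-16,-37,-5)
replace slot 3: 2·((-16)+(-37)) − (-5) = -101 → (-16,-37,-101)

-16,-37,-101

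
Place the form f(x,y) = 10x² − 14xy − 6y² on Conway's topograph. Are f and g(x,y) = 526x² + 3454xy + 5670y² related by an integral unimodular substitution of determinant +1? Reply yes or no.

D₁ = 436, D₂ = 436
river cycle of f (length 14): (-6, 14, 10), (10, 6, -10), (-10, 14, 6), (6, 10, -14), (-14, 18, 2), (2, 18, -14), (-14, 10, 6), (6, 14, -10), (-10, 6, 10), (10, 14, -6), … (4 more)
river cycle of g (length 14): (6, 10, -14), (-14, 18, 2), (2, 18, -14), (-14, 10, 6), (6, 14, -10), (-10, 6, 10), (10, 14, -6), (-6, 10, 14), (14, 18, -2), (-2, 18, 14), … (4 more)
cycles coincide ⇒ equivalent

yes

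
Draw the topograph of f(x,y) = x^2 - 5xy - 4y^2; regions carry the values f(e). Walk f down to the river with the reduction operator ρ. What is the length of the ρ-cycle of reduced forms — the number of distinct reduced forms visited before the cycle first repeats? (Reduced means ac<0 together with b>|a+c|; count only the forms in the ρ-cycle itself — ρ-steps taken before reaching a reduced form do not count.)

D = 41, ⌊√D⌋ = 6
descent: ρ → (-4,5,1)  [lands on river]
river: ρ → (1,5,-4)
river: ρ → (-4,3,2)
river: ρ → (2,5,-2)
river: ρ → (-2,3,4)
river: ρ → (4,5,-1)
river: ρ → (-1,5,4)
river: ρ → (4,3,-2)
river: ρ → (-2,5,2)
river: ρ → (2,3,-4)
ρ-cycle length = 10 (tail of 1 descent step not counted)

10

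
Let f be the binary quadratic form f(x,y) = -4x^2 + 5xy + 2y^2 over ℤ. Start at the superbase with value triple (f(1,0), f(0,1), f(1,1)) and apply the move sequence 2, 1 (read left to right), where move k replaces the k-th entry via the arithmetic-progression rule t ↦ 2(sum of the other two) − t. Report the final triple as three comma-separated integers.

start (-4,2,3) = (f(1,0),f(0,1),f(1,1))
replace slot 2: 2·((-4)+3) − 2 = -4 → (-4,-4,3)
replace slot 1: 2·((-4)+3) − (-4) = 2 → (2,-4,3)

2,-4,3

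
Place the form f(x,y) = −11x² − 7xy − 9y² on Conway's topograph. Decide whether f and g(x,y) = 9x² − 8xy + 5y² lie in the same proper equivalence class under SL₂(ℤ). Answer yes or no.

D₁ = -347, D₂ = -116
discriminants differ ⇒ not SL₂(ℤ)-equivalent

no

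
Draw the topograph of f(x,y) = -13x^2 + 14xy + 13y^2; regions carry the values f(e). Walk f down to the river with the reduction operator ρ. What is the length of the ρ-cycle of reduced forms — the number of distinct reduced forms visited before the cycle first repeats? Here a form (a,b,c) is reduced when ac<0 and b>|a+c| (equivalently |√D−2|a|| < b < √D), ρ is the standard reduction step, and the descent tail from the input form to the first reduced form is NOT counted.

D = 872, ⌊√D⌋ = 29
river: ρ → (13,12,-14)
river: ρ → (-14,16,11)
river: ρ → (11,28,-2)
river: ρ → (-2,28,11)
river: ρ → (11,16,-14)
river: ρ → (-14,12,13)
river: ρ → (13,14,-13)
river: ρ → (-13,12,14)
river: ρ → (14,16,-11)
river: ρ → (-11,28,2)
river: ρ → (2,28,-11)
river: ρ → (-11,16,14)
river: ρ → (14,12,-13)
river: ρ → (-13,14,13)
ρ-cycle length = 14 (tail of 0 descent steps not counted)

14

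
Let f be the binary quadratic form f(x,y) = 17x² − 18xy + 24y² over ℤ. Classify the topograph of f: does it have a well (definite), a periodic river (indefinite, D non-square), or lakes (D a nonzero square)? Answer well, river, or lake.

D = b²−4ac = (-18)² − 4·17·24 = -1308
D < 0 ⇒ definite ⇒ every region one sign ⇒ single well

well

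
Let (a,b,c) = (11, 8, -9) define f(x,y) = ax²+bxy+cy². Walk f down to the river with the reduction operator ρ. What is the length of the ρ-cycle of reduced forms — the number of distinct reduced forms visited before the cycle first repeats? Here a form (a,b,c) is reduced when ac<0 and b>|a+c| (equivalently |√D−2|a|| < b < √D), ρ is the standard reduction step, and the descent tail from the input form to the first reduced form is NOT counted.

D = 460, ⌊√D⌋ = 21
river: ρ → (-9,10,10)
river: ρ → (10,10,-9)
river: ρ → (-9,8,11)
river: ρ → (11,14,-6)
river: ρ → (-6,10,15)
river: ρ → (15,20,-1)
river: ρ → (-1,20,15)
river: ρ → (15,10,-6)
river: ρ → (-6,14,11)
river: ρ → (11,8,-9)
ρ-cycle length = 10 (tail of 0 descent steps not counted)

10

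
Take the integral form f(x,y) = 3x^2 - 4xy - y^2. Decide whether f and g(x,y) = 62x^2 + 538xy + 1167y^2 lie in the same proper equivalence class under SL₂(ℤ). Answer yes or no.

D₁ = 28, D₂ = 28
river cycle of f (length 4): (-1, 4, 3), (3, 2, -2), (-2, 2, 3), (3, 4, -1)
river cycle of g (length 4): (-1, 4, 3), (3, 2, -2), (-2, 2, 3), (3, 4, -1)
cycles coincide ⇒ equivalent

yes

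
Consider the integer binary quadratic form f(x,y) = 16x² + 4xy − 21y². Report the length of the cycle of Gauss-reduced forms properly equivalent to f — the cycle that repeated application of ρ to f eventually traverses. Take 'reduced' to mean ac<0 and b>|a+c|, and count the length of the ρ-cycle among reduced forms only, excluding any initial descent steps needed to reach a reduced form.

D = 1360, ⌊√D⌋ = 36
descent: ρ → (-21,-4,16)
descent: ρ → (16,36,-1)  [lands on river]
river: ρ → (-1,36,16)
river: ρ → (16,28,-9)
river: ρ → (-9,26,19)
river: ρ → (19,12,-16)
river: ρ → (-16,20,15)
river: ρ → (15,10,-21)
river: ρ → (-21,32,4)
river: ρ → (4,32,-21)
river: ρ → (-21,10,15)
river: ρ → (15,20,-16)
river: ρ → (-16,12,19)
river: ρ → (19,26,-9)
river: ρ → (-9,28,16)
ρ-cycle length = 14 (tail of 2 descent steps not counted)

14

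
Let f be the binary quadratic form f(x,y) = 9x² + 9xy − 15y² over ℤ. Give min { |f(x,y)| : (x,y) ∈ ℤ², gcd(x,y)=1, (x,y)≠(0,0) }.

river: ρ → (-15,21,3)
river: ρ → (3,21,-15)
river: ρ → (-15,9,9)
river: ρ → (9,9,-15)
closes: descent 0, river 4
min |a| on river = 3

3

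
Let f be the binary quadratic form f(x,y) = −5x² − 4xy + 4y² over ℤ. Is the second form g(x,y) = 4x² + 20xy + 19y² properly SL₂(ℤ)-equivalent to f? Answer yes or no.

D₁ = 96, D₂ = 96
river cycle of f (length 4): (4, 4, -5), (-5, 6, 3), (3, 6, -5), (-5, 4, 4)
river cycle of g (length 4): (3, 6, -5), (-5, 4, 4), (4, 4, -5), (-5, 6, 3)
cycles coincide ⇒ equivalent

yes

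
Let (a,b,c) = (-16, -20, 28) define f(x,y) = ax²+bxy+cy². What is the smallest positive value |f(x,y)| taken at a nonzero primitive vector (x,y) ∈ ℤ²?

descent: ρ → (28,20,-16)  [lands on river]
river: ρ → (-16,44,4)
river: ρ → (4,44,-16)
river: ρ → (-16,20,28)
river: ρ → (28,36,-8)
river: ρ → (-8,44,8)
river: ρ → (8,36,-28)
river: ρ → (-28,20,16)
river: ρ → (16,44,-4)
river: ρ → (-4,44,16)
river: ρ → (16,20,-28)
river: ρ → (-28,36,8)
river: ρ → (8,44,-8)
river: ρ → (-8,36,28)
closes: descent 1, river 14
min |a| on river = 4

4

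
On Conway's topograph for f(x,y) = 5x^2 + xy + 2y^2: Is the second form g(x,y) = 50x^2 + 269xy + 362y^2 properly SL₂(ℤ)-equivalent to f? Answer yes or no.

D₁ = -39, D₂ = -39
f: flip: (5,1,2)→(2,-1,5)
f: reduced (well bottom): (2,-1,5) with a≤c, −a<b≤a
g: translate: b→-31 (≡269 mod 100), so (50,269,362)→(50,-31,5)
g: flip: (50,-31,5)→(5,31,50)
g: translate: b→1 (≡31 mod 10), so (5,31,50)→(5,1,2)
g: flip: (5,1,2)→(2,-1,5)
g: reduced (well bottom): (2,-1,5) with a≤c, −a<b≤a
reduced forms (2, -1, 5) vs (2, -1, 5) ⇒ equivalent

yes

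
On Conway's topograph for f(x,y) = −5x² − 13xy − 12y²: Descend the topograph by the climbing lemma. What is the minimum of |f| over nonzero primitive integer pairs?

translate: b→3 (≡13 mod 10), so (5,13,12)→(5,3,4)
flip: (5,3,4)→(4,-3,5)
reduced (well bottom): (4,-3,5) with a≤c, −a<b≤a
well minimum |f| = |-4| = 4 (negative-definite)

4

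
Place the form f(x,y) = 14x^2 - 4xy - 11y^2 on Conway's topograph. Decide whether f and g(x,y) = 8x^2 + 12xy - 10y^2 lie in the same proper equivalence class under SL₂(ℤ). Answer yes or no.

D₁ = 632, D₂ = 464
discriminants differ ⇒ not SL₂(ℤ)-equivalent

no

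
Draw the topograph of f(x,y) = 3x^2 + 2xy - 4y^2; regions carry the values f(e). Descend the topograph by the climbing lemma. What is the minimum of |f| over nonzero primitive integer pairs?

river: ρ → (-4,6,1)
river: ρ → (1,6,-4)
river: ρ → (-4,2,3)
river: ρ → (3,4,-3)
river: ρ → (-3,2,4)
river: ρ → (4,6,-1)
river: ρ → (-1,6,4)
river: ρ → (4,2,-3)
river: ρ → (-3,4,3)
river: ρ → (3,2,-4)
closes: descent 0, river 10
min |a| on river = 1

1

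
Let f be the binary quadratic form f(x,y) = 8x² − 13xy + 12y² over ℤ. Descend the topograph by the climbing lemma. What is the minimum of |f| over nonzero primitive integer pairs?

translate: b→3 (≡-13 mod 16), so (8,-13,12)→(8,3,7)
flip: (8,3,7)→(7,-3,8)
reduced (well bottom): (7,-3,8) with a≤c, −a<b≤a
well minimum = a = 7

7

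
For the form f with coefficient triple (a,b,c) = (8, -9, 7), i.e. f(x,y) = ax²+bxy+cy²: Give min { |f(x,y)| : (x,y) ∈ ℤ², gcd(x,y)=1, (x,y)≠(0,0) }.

translate: b→7 (≡-9 mod 16), so (8,-9,7)→(8,7,6)
flip: (8,7,6)→(6,-7,8)
translate: b→5 (≡-7 mod 12), so (6,-7,8)→(6,5,7)
reduced (well bottom): (6,5,7) with a≤c, −a<b≤a
well minimum = a = 6

6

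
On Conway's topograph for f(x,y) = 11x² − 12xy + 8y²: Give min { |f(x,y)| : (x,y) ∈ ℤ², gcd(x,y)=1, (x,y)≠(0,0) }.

translate: b→10 (≡-12 mod 22), so (11,-12,8)→(11,10,7)
flip: (11,10,7)→(7,-10,11)
translate: b→4 (≡-10 mod 14), so (7,-10,11)→(7,4,8)
reduced (well bottom): (7,4,8) with a≤c, −a<b≤a
well minimum = a = 7

7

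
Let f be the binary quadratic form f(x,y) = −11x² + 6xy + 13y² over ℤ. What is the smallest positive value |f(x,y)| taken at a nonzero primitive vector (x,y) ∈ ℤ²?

river: ρ → (13,20,-4)
river: ρ → (-4,20,13)
river: ρ → (13,6,-11)
river: ρ → (-11,16,8)
river: ρ → (8,16,-11)
river: ρ → (-11,6,13)
closes: descent 0, river 6
min |a| on river = 4

4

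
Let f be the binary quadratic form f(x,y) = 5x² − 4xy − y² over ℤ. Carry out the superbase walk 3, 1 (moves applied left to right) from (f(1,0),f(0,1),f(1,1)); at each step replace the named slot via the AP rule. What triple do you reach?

start (5,-1,0) = (f(1,0),f(0,1),f(1,1))
replace slot 3: 2·(5+(-1)) − 0 = 8 → (5,-1,8)
replace slot 1: 2·((-1)+8) − 5 = 9 → (9,-1,8)

9,-1,8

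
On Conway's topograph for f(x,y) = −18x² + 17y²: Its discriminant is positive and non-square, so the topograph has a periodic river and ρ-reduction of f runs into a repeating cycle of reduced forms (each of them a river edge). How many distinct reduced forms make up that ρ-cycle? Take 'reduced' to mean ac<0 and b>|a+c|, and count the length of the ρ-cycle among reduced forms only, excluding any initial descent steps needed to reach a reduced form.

D = 1224, ⌊√D⌋ = 34
descent: ρ → (17,34,-1)  [lands on river]
river: ρ → (-1,34,17)
ρ-cycle length = 2 (tail of 1 descent step not counted)

2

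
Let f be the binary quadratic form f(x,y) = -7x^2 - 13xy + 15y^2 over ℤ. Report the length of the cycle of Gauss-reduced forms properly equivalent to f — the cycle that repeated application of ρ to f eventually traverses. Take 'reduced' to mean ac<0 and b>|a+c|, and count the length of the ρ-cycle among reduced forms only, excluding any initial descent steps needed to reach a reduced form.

D = 589, ⌊√D⌋ = 24
descent: ρ → (15,13,-7)  [lands on river]
river: ρ → (-7,15,13)
river: ρ → (13,11,-9)
river: ρ → (-9,7,15)
river: ρ → (15,23,-1)
river: ρ → (-1,23,15)
river: ρ → (15,7,-9)
river: ρ → (-9,11,13)
river: ρ → (13,15,-7)
river: ρ → (-7,13,15)
river: ρ → (15,17,-5)
river: ρ → (-5,23,3)
river: ρ → (3,19,-19)
river: ρ → (-19,19,3)
river: ρ → (3,23,-5)
river: ρ → (-5,17,15)
ρ-cycle length = 16 (tail of 1 descent step not counted)

16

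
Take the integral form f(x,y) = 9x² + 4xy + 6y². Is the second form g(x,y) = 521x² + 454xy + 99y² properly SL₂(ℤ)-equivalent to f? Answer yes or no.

D₁ = -200, D₂ = -200
f: flip: (9,4,6)→(6,-4,9)
f: reduced (well bottom): (6,-4,9) with a≤c, −a<b≤a
g: flip: (521,454,99)→(99,-454,521)
g: translate: b→-58 (≡-454 mod 198), so (99,-454,521)→(99,-58,9)
g: flip: (99,-58,9)→(9,58,99)
g: translate: b→4 (≡58 mod 18), so (9,58,99)→(9,4,6)
g: flip: (9,4,6)→(6,-4,9)
g: reduced (well bottom): (6,-4,9) with a≤c, −a<b≤a
reduced forms (6, -4, 9) vs (6, -4, 9) ⇒ equivalent

yes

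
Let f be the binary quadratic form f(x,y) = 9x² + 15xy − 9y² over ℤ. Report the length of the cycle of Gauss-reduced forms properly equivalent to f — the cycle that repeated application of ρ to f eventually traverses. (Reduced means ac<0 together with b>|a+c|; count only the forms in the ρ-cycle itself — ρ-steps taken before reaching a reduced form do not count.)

D = 549, ⌊√D⌋ = 23
river: ρ → (-9,21,3)
river: ρ → (3,21,-9)
river: ρ → (-9,15,9)
river: ρ → (9,21,-3)
river: ρ → (-3,21,9)
river: ρ → (9,15,-9)
ρ-cycle length = 6 (tail of 0 descent steps not counted)

6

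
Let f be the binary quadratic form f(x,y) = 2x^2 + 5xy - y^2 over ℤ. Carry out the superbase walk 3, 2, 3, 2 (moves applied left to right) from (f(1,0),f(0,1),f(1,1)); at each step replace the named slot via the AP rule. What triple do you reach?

start (2,-1,6) = (f(1,0),f(0,1),f(1,1))
replace slot 3: 2·(2+(-1)) − 6 = -4 → (2,-1,-4)
replace slot 2: 2·(2+(-4)) − (-1) = -3 → (2,-3,-4)
replace slot 3: 2·(2+(-3)) − (-4) = 2 → (2,-3,2)
replace slot 2: 2·(2+2) − (-3) = 11 → (2,11,2)

2,11,2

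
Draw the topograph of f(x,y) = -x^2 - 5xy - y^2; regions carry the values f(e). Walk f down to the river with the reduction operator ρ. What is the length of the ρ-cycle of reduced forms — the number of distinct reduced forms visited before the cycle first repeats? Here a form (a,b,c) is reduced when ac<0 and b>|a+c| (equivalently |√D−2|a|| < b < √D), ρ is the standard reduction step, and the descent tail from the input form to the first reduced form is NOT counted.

D = 21, ⌊√D⌋ = 4
descent: ρ → (-1,3,3)  [lands on river]
river: ρ → (3,3,-1)
ρ-cycle length = 2 (tail of 1 descent step not counted)

2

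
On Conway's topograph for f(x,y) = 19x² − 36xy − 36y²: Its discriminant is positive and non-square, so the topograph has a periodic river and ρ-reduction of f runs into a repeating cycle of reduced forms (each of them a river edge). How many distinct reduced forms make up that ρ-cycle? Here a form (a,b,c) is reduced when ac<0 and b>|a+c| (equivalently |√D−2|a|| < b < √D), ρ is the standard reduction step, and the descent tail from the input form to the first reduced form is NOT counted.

D = 4032, ⌊√D⌋ = 63
descent: ρ → (-36,36,19)  [lands on river]
river: ρ → (19,40,-32)
river: ρ → (-32,24,27)
river: ρ → (27,30,-29)
river: ρ → (-29,28,28)
river: ρ → (28,28,-29)
river: ρ → (-29,30,27)
river: ρ → (27,24,-32)
river: ρ → (-32,40,19)
river: ρ → (19,36,-36)
ρ-cycle length = 10 (tail of 1 descent step not counted)

10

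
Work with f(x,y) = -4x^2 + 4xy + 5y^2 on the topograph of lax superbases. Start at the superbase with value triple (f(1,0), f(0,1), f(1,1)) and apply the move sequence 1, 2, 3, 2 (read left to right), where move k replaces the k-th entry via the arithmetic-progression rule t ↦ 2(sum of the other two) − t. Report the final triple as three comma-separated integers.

start (-4,5,5) = (f(1,0),f(0,1),f(1,1))
replace slot 1: 2·(5+5) − (-4) = 24 → (24,5,5)
replace slot 2: 2·(24+5) − 5 = 53 → (24,53,5)
replace slot 3: 2·(24+53) − 5 = 149 → (24,53,149)
replace slot 2: 2·(24+149) − 53 = 293 → (24,293,149)

24,293,149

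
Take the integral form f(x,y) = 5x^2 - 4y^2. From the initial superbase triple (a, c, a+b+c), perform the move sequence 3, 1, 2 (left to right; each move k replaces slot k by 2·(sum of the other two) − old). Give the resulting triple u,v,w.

start (5,-4,1) = (f(1,0),f(0,1),f(1,1))
replace slot 3: 2·(5+(-4)) − 1 = 1 → (5,-4,1)
replace slot 1: 2·((-4)+1) − 5 = -11 → (-11,-4,1)
replace slot 2: 2·((-11)+1) − (-4) = -16 → (-11,-16,1)

-11,-16,1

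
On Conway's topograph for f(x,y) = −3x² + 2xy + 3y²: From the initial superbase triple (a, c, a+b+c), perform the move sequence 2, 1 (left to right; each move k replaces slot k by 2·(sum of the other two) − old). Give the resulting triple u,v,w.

start (-3,3,2) = (f(1,0),f(0,1),f(1,1))
replace slot 2: 2·((-3)+2) − 3 = -5 → (-3,-5,2)
replace slot 1: 2·((-5)+2) − (-3) = -3 → (-3,-5,2)

-3,-5,2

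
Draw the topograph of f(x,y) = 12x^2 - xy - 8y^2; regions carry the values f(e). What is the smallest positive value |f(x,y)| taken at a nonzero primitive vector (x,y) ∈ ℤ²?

descent: ρ → (-8,17,3)  [lands on river]
river: ρ → (3,19,-2)
river: ρ → (-2,17,12)
river: ρ → (12,7,-7)
river: ρ → (-7,7,12)
river: ρ → (12,17,-2)
river: ρ → (-2,19,3)
river: ρ → (3,17,-8)
river: ρ → (-8,15,5)
river: ρ → (5,15,-8)
closes: descent 1, river 10
min |a| on river = 2

2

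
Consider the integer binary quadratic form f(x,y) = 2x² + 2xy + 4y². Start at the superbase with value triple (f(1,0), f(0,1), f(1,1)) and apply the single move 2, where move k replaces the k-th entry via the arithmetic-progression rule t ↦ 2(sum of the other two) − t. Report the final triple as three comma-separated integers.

start (2,4,8) = (f(1,0),f(0,1),f(1,1))
replace slot 2: 2·(2+8) − 4 = 16 → (2,16,8)

2,16,8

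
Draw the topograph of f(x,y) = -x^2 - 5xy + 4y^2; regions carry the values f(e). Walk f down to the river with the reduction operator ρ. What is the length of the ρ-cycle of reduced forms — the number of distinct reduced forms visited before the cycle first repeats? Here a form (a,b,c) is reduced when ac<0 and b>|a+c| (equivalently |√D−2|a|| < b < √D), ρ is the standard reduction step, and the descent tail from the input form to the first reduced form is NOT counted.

D = 41, ⌊√D⌋ = 6
descent: ρ → (4,5,-1)  [lands on river]
river: ρ → (-1,5,4)
river: ρ → (4,3,-2)
river: ρ → (-2,5,2)
river: ρ → (2,3,-4)
river: ρ → (-4,5,1)
river: ρ → (1,5,-4)
river: ρ → (-4,3,2)
river: ρ → (2,5,-2)
river: ρ → (-2,3,4)
ρ-cycle length = 10 (tail of 1 descent step not counted)

10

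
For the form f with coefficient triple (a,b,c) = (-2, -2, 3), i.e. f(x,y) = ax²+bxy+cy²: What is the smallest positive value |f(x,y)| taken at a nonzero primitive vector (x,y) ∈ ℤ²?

descent: ρ → (3,2,-2)  [lands on river]
river: ρ → (-2,2,3)
river: ρ → (3,4,-1)
river: ρ → (-1,4,3)
closes: descent 1, river 4
min |a| on river = 1

1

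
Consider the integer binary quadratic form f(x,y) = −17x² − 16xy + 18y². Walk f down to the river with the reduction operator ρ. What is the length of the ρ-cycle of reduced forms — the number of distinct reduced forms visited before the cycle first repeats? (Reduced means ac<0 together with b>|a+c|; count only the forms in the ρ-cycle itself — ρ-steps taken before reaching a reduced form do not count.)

D = 1480, ⌊√D⌋ = 38
descent: ρ → (18,16,-17)  [lands on river]
river: ρ → (-17,18,17)
river: ρ → (17,16,-18)
river: ρ → (-18,20,15)
river: ρ → (15,10,-23)
river: ρ → (-23,36,2)
river: ρ → (2,36,-23)
river: ρ → (-23,10,15)
river: ρ → (15,20,-18)
river: ρ → (-18,16,17)
river: ρ → (17,18,-17)
river: ρ → (-17,16,18)
river: ρ → (18,20,-15)
river: ρ → (-15,10,23)
river: ρ → (23,36,-2)
river: ρ → (-2,36,23)
river: ρ → (23,10,-15)
river: ρ → (-15,20,18)
ρ-cycle length = 18 (tail of 1 descent step not counted)

18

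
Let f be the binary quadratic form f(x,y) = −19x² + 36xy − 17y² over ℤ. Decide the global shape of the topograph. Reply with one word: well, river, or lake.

D = b²−4ac = 36² − 4·(-19)·(-17) = 4
D = 2² is a perfect square ⇒ form factors over ℤ ⇒ lakes

lake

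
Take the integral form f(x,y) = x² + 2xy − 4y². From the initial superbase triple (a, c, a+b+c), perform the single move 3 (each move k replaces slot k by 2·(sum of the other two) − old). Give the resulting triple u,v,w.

start (1,-4,-1) = (f(1,0),f(0,1),f(1,1))
replace slot 3: 2·(1+(-4)) − (-1) = -5 → (1,-4,-5)

1,-4,-5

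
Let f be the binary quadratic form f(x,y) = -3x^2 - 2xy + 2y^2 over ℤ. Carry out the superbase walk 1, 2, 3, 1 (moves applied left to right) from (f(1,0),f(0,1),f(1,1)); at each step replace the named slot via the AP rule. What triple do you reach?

start (-3,2,-3) = (f(1,0),f(0,1),f(1,1))
replace slot 1: 2·(2+(-3)) − (-3) = 1 → (1,2,-3)
replace slot 2: 2·(1+(-3)) − 2 = -6 → (1,-6,-3)
replace slot 3: 2·(1+(-6)) − (-3) = -7 → (1,-6,-7)
replace slot 1: 2·((-6)+(-7)) − 1 = -27 → (-27,-6,-7)

-27,-6,-7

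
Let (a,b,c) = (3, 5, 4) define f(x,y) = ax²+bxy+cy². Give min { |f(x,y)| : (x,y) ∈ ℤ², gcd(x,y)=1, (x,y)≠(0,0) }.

translate: b→-1 (≡5 mod 6), so (3,5,4)→(3,-1,2)
flip: (3,-1,2)→(2,1,3)
reduced (well bottom): (2,1,3) with a≤c, −a<b≤a
well minimum = a = 2

2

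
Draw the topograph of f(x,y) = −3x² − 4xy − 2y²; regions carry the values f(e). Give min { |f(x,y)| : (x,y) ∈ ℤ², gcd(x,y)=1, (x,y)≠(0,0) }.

translate: b→-2 (≡4 mod 6), so (3,4,2)→(3,-2,1)
flip: (3,-2,1)→(1,2,3)
translate: b→0 (≡2 mod 2), so (1,2,3)→(1,0,2)
reduced (well bottom): (1,0,2) with a≤c, −a<b≤a
well minimum |f| = |-1| = 1 (negative-definite)

1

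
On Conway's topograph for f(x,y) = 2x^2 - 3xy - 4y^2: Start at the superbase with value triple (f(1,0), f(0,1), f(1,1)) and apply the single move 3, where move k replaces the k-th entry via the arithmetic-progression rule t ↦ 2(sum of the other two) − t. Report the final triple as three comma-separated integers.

start (2,-4,-5) = (f(1,0),f(0,1),f(1,1))
replace slot 3: 2·(2+(-4)) − (-5) = 1 → (2,-4,1)

2,-4,1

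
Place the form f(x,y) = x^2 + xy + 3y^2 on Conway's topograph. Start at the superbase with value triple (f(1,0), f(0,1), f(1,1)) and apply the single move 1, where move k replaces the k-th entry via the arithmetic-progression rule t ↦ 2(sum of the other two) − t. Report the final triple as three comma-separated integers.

start (1,3,5) = (f(1,0),f(0,1),f(1,1))
replace slot 1: 2·(3+5) − 1 = 15 → (15,3,5)

15,3,5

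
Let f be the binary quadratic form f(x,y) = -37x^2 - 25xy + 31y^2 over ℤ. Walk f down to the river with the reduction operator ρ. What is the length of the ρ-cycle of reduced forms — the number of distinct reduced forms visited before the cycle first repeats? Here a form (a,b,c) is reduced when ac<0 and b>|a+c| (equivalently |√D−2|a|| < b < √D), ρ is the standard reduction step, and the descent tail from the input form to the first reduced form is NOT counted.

D = 5213, ⌊√D⌋ = 72
descent: ρ → (31,25,-37)  [lands on river]
river: ρ → (-37,49,19)
river: ρ → (19,65,-13)
river: ρ → (-13,65,19)
river: ρ → (19,49,-37)
river: ρ → (-37,25,31)
river: ρ → (31,37,-31)
river: ρ → (-31,25,37)
river: ρ → (37,49,-19)
river: ρ → (-19,65,13)
river: ρ → (13,65,-19)
river: ρ → (-19,49,37)
river: ρ → (37,25,-31)
river: ρ → (-31,37,31)
ρ-cycle length = 14 (tail of 1 descent step not counted)

14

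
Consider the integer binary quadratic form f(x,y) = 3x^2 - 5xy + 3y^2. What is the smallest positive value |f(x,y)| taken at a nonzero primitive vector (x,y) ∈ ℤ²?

translate: b→1 (≡-5 mod 6), so (3,-5,3)→(3,1,1)
flip: (3,1,1)→(1,-1,3)
translate: b→1 (≡-1 mod 2), so (1,-1,3)→(1,1,3)
reduced (well bottom): (1,1,3) with a≤c, −a<b≤a
well minimum = a = 1

1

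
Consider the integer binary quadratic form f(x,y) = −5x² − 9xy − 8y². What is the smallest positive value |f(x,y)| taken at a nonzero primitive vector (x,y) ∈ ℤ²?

translate: b→-1 (≡9 mod 10), so (5,9,8)→(5,-1,4)
flip: (5,-1,4)→(4,1,5)
reduced (well bottom): (4,1,5) with a≤c, −a<b≤a
well minimum |f| = |-4| = 4 (negative-definite)

4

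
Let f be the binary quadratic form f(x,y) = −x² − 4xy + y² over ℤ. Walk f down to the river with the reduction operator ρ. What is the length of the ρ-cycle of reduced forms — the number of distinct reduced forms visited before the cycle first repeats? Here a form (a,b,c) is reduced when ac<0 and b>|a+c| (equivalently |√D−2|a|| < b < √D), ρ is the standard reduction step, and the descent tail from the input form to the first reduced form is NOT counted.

D = 20, ⌊√D⌋ = 4
descent: ρ → (1,4,-1)  [lands on river]
river: ρ → (-1,4,1)
ρ-cycle length = 2 (tail of 1 descent step not counted)

2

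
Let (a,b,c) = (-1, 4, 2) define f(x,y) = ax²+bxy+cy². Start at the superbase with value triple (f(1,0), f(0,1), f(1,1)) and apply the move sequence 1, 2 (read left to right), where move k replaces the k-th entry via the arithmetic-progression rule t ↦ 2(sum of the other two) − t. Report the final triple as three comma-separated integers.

start (-1,2,5) = (f(1,0),f(0,1),f(1,1))
replace slot 1: 2·(2+5) − (-1) = 15 → (15,2,5)
replace slot 2: 2·(15+5) − 2 = 38 → (15,38,5)

15,38,5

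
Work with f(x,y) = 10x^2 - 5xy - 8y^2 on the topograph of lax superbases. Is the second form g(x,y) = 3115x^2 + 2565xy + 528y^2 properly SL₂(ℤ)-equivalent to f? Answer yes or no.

D₁ = 345, D₂ = 345
river cycle of f (length 10): (-8, 5, 10), (10, 15, -3), (-3, 15, 10), (10, 5, -8), (-8, 11, 7), (7, 17, -2), (-2, 15, 15), (15, 15, -2), (-2, 17, 7), (7, 11, -8)
river cycle of g (length 10): (10, 15, -3), (-3, 15, 10), (10, 5, -8), (-8, 11, 7), (7, 17, -2), (-2, 15, 15), (15, 15, -2), (-2, 17, 7), (7, 11, -8), (-8, 5, 10)
cycles coincide ⇒ equivalent

yes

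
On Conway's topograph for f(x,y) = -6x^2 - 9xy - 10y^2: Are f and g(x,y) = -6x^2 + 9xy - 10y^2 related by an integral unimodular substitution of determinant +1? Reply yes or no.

D₁ = -159, D₂ = -159
f is negative-definite; reduce −f:
−f: translate: b→-3 (≡9 mod 12), so (6,9,10)→(6,-3,7)
−f: reduced (well bottom): (6,-3,7) with a≤c, −a<b≤a
flip sign back: reduced form of f is (-6,3,-7)
g is negative-definite; reduce −g:
−g: translate: b→3 (≡-9 mod 12), so (6,-9,10)→(6,3,7)
−g: reduced (well bottom): (6,3,7) with a≤c, −a<b≤a
flip sign back: reduced form of g is (-6,-3,-7)
reduced forms (-6, 3, -7) vs (-6, -3, -7) ⇒ inequivalent

no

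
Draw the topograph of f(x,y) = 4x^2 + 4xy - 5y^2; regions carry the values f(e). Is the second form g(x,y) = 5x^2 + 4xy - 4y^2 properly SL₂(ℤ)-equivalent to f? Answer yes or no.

D₁ = 96, D₂ = 96
river cycle of f (length 4): (-5, 6, 3), (3, 6, -5), (-5, 4, 4), (4, 4, -5)
river cycle of g (length 4): (-4, 4, 5), (5, 6, -3), (-3, 6, 5), (5, 4, -4)
cycles differ ⇒ inequivalent

no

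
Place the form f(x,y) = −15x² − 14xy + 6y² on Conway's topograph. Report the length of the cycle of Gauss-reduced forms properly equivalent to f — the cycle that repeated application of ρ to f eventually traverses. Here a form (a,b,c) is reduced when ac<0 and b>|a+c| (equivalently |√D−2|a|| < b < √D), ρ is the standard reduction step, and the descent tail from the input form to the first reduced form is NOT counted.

D = 556, ⌊√D⌋ = 23
descent: ρ → (6,14,-15)  [lands on river]
river: ρ → (-15,16,5)
river: ρ → (5,14,-18)
river: ρ → (-18,22,1)
river: ρ → (1,22,-18)
river: ρ → (-18,14,5)
river: ρ → (5,16,-15)
river: ρ → (-15,14,6)
river: ρ → (6,22,-3)
river: ρ → (-3,20,13)
river: ρ → (13,6,-10)
river: ρ → (-10,14,9)
river: ρ → (9,22,-2)
river: ρ → (-2,22,9)
river: ρ → (9,14,-10)
river: ρ → (-10,6,13)
river: ρ → (13,20,-3)
river: ρ → (-3,22,6)
ρ-cycle length = 18 (tail of 1 descent step not counted)

18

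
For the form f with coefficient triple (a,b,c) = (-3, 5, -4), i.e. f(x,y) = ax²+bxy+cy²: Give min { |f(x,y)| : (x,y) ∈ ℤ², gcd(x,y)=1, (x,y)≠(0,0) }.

translate: b→1 (≡-5 mod 6), so (3,-5,4)→(3,1,2)
flip: (3,1,2)→(2,-1,3)
reduced (well bottom): (2,-1,3) with a≤c, −a<b≤a
well minimum |f| = |-2| = 2 (negative-definite)

2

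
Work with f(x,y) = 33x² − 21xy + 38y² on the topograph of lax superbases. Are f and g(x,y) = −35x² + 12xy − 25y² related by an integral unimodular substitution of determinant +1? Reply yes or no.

D₁ = -4575, D₂ = -3356
discriminants differ ⇒ not SL₂(ℤ)-equivalent

no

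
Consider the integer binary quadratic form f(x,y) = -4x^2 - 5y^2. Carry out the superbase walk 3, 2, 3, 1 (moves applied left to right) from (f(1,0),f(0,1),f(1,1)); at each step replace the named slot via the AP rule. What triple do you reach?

start (-4,-5,-9) = (f(1,0),f(0,1),f(1,1))
replace slot 3: 2·((-4)+(-5)) − (-9) = -9 → (-4,-5,-9)
replace slot 2: 2·((-4)+(-9)) − (-5) = -21 → (-4,-21,-9)
replace slot 3: 2·((-4)+(-21)) − (-9) = -41 → (-4,-21,-41)
replace slot 1: 2·((-21)+(-41)) − (-4) = -120 → (-120,-21,-41)

-120,-21,-41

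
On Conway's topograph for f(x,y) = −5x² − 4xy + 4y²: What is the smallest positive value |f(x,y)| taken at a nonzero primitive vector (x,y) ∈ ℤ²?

descent: ρ → (4,4,-5)  [lands on river]
river: ρ → (-5,6,3)
river: ρ → (3,6,-5)
river: ρ → (-5,4,4)
closes: descent 1, river 4
min |a| on river = 3

3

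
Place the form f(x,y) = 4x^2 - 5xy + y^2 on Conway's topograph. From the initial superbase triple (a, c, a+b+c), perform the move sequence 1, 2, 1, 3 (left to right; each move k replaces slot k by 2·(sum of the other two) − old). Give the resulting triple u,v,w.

start (4,1,0) = (f(1,0),f(0,1),f(1,1))
replace slot 1: 2·(1+0) − 4 = -2 → (-2,1,0)
replace slot 2: 2·((-2)+0) − 1 = -5 → (-2,-5,0)
replace slot 1: 2·((-5)+0) − (-2) = -8 → (-8,-5,0)
replace slot 3: 2·((-8)+(-5)) − 0 = -26 → (-8,-5,-26)

-8,-5,-26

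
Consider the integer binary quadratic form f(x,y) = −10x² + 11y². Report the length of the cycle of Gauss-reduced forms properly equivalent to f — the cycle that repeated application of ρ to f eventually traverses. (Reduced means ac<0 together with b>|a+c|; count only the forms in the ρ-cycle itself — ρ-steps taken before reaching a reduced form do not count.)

D = 440, ⌊√D⌋ = 20
descent: ρ → (11,0,-10)
descent: ρ → (-10,20,1)  [lands on river]
river: ρ → (1,20,-10)
ρ-cycle length = 2 (tail of 2 descent steps not counted)

2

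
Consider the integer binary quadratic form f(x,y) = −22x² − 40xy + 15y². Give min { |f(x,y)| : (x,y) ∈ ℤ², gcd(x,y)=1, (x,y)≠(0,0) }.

descent: ρ → (15,40,-22)  [lands on river]
river: ρ → (-22,48,7)
river: ρ → (7,50,-15)
river: ρ → (-15,40,22)
river: ρ → (22,48,-7)
river: ρ → (-7,50,15)
closes: descent 1, river 6
min |a| on river = 7

7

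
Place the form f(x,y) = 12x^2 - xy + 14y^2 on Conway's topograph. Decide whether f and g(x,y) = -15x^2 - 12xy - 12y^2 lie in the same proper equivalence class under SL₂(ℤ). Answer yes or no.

D₁ = -671, D₂ = -576
discriminants differ ⇒ not SL₂(ℤ)-equivalent

no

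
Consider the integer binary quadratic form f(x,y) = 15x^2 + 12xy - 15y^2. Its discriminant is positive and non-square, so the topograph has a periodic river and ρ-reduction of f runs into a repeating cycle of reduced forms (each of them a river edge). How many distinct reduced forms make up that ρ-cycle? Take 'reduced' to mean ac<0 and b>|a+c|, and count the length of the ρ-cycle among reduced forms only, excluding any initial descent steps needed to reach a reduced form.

D = 1044, ⌊√D⌋ = 32
river: ρ → (-15,18,12)
river: ρ → (12,30,-3)
river: ρ → (-3,30,12)
river: ρ → (12,18,-15)
river: ρ → (-15,12,15)
river: ρ → (15,18,-12)
river: ρ → (-12,30,3)
river: ρ → (3,30,-12)
river: ρ → (-12,18,15)
river: ρ → (15,12,-15)
ρ-cycle length = 10 (tail of 0 descent steps not counted)

10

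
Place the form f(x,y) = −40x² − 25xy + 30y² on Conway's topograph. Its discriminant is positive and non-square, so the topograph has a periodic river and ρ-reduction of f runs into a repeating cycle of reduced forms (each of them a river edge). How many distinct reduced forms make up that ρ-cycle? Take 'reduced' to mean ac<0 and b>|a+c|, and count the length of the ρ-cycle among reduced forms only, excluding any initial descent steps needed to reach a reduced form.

D = 5425, ⌊√D⌋ = 73
descent: ρ → (30,25,-40)  [lands on river]
river: ρ → (-40,55,15)
river: ρ → (15,65,-20)
river: ρ → (-20,55,30)
river: ρ → (30,65,-10)
river: ρ → (-10,55,60)
river: ρ → (60,65,-5)
river: ρ → (-5,65,60)
river: ρ → (60,55,-10)
river: ρ → (-10,65,30)
river: ρ → (30,55,-20)
river: ρ → (-20,65,15)
river: ρ → (15,55,-40)
river: ρ → (-40,25,30)
river: ρ → (30,35,-35)
river: ρ → (-35,35,30)
ρ-cycle length = 16 (tail of 1 descent step not counted)

16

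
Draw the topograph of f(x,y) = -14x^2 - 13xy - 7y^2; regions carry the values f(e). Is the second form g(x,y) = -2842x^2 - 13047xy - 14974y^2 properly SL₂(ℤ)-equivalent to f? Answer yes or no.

D₁ = -223, D₂ = -223
f is negative-definite; reduce −f:
−f: flip: (14,13,7)→(7,-13,14)
−f: translate: b→1 (≡-13 mod 14), so (7,-13,14)→(7,1,8)
−f: reduced (well bottom): (7,1,8) with a≤c, −a<b≤a
flip sign back: reduced form of f is (-7,-1,-8)
g is negative-definite; reduce −g:
−g: translate: b→1679 (≡13047 mod 5684), so (2842,13047,14974)→(2842,1679,248)
−g: flip: (2842,1679,248)→(248,-1679,2842)
−g: translate: b→-191 (≡-1679 mod 496), so (248,-1679,2842)→(248,-191,37)
−g: flip: (248,-191,37)→(37,191,248)
−g: translate: b→-31 (≡191 mod 74), so (37,191,248)→(37,-31,8)
−g: flip: (37,-31,8)→(8,31,37)
−g: translate: b→-1 (≡31 mod 16), so (8,31,37)→(8,-1,7)
−g: flip: (8,-1,7)→(7,1,8)
−g: reduced (well bottom): (7,1,8) with a≤c, −a<b≤a
flip sign back: reduced form of g is (-7,-1,-8)
reduced forms (-7, -1, -8) vs (-7, -1, -8) ⇒ equivalent

yes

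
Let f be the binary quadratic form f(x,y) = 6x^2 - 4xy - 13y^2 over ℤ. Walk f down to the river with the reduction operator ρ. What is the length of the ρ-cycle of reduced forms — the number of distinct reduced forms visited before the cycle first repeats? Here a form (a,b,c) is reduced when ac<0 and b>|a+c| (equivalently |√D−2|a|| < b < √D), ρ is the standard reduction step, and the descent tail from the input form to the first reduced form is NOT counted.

D = 328, ⌊√D⌋ = 18
descent: ρ → (-13,4,6)
descent: ρ → (6,8,-11)  [lands on river]
river: ρ → (-11,14,3)
river: ρ → (3,16,-6)
river: ρ → (-6,8,11)
river: ρ → (11,14,-3)
river: ρ → (-3,16,6)
ρ-cycle length = 6 (tail of 2 descent steps not counted)

6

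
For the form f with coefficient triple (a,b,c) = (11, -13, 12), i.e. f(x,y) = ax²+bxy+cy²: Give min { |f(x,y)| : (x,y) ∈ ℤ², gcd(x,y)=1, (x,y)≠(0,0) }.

translate: b→9 (≡-13 mod 22), so (11,-13,12)→(11,9,10)
flip: (11,9,10)→(10,-9,11)
reduced (well bottom): (10,-9,11) with a≤c, −a<b≤a
well minimum = a = 10

10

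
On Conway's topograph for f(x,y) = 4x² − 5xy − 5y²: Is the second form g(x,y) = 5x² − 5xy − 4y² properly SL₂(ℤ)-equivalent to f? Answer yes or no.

D₁ = 105, D₂ = 105
river cycle of f (length 6): (-5, 5, 4), (4, 3, -6), (-6, 9, 1), (1, 9, -6), (-6, 3, 4), (4, 5, -5)
river cycle of g (length 6): (-4, 5, 5), (5, 5, -4), (-4, 3, 6), (6, 9, -1), (-1, 9, 6), (6, 3, -4)
cycles differ ⇒ inequivalent

no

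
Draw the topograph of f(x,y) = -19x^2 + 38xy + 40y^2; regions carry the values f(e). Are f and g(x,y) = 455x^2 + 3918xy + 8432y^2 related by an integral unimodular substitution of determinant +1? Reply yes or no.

D₁ = 4484, D₂ = 4484
river cycle of f (length 32): (40, 42, -17), (-17, 60, 13), (13, 44, -49), (-49, 54, 8), (8, 58, -35), (-35, 12, 31), (31, 50, -16), (-16, 46, 37), (37, 28, -25), (-25, 22, 40), … (22 more)
river cycle of g (length 32): (40, 42, -17), (-17, 60, 13), (13, 44, -49), (-49, 54, 8), (8, 58, -35), (-35, 12, 31), (31, 50, -16), (-16, 46, 37), (37, 28, -25), (-25, 22, 40), … (22 more)
cycles coincide ⇒ equivalent

yes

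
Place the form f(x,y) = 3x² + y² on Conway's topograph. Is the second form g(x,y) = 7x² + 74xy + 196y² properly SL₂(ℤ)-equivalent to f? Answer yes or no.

D₁ = -12, D₂ = -12
f: flip: (3,0,1)→(1,0,3)
f: reduced (well bottom): (1,0,3) with a≤c, −a<b≤a
g: translate: b→4 (≡74 mod 14), so (7,74,196)→(7,4,1)
g: flip: (7,4,1)→(1,-4,7)
g: translate: b→0 (≡-4 mod 2), so (1,-4,7)→(1,0,3)
g: reduced (well bottom): (1,0,3) with a≤c, −a<b≤a
reduced forms (1, 0, 3) vs (1, 0, 3) ⇒ equivalent

yes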